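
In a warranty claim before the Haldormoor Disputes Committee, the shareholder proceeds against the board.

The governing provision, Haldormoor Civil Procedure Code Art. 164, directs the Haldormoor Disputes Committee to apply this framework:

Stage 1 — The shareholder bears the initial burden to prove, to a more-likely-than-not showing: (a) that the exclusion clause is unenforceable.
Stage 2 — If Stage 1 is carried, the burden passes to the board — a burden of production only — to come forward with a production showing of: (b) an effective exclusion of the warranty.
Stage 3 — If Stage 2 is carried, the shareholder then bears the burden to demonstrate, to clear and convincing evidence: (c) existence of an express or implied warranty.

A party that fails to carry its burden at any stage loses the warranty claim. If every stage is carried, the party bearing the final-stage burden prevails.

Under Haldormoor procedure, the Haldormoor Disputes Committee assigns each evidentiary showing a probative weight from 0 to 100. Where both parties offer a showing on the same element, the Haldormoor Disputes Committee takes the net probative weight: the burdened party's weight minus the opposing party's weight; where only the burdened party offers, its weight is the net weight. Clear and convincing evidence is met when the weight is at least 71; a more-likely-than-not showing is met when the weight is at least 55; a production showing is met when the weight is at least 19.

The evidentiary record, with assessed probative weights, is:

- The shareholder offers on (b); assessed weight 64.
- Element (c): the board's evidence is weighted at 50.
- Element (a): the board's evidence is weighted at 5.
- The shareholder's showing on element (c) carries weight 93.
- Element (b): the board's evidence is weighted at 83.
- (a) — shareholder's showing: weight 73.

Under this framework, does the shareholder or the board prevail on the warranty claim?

board

Stage 1 — burden on shareholder; standard: a more-likely-than-not showing (weight is at least 55).
    (a): 73 − 5 = 68 ≥ 55 [met]
  All elements met. The burden passes to the board.
Stage 2 — burden on board; standard: a production showing (weight is at least 19).
    (b): 83 − 64 = 19 ≥ 19 [met]
  The board carries Stage 2; the shareholder now bears the burden.
Stage 3 — burden on shareholder; standard: clear and convincing evidence (weight is at least 71).
    (c): 93 − 50 = 43 < 71 [not met]
  Not every element is met, so the shareholder fails to carry Stage 3.
The analysis ends at Stage 3; the board prevails.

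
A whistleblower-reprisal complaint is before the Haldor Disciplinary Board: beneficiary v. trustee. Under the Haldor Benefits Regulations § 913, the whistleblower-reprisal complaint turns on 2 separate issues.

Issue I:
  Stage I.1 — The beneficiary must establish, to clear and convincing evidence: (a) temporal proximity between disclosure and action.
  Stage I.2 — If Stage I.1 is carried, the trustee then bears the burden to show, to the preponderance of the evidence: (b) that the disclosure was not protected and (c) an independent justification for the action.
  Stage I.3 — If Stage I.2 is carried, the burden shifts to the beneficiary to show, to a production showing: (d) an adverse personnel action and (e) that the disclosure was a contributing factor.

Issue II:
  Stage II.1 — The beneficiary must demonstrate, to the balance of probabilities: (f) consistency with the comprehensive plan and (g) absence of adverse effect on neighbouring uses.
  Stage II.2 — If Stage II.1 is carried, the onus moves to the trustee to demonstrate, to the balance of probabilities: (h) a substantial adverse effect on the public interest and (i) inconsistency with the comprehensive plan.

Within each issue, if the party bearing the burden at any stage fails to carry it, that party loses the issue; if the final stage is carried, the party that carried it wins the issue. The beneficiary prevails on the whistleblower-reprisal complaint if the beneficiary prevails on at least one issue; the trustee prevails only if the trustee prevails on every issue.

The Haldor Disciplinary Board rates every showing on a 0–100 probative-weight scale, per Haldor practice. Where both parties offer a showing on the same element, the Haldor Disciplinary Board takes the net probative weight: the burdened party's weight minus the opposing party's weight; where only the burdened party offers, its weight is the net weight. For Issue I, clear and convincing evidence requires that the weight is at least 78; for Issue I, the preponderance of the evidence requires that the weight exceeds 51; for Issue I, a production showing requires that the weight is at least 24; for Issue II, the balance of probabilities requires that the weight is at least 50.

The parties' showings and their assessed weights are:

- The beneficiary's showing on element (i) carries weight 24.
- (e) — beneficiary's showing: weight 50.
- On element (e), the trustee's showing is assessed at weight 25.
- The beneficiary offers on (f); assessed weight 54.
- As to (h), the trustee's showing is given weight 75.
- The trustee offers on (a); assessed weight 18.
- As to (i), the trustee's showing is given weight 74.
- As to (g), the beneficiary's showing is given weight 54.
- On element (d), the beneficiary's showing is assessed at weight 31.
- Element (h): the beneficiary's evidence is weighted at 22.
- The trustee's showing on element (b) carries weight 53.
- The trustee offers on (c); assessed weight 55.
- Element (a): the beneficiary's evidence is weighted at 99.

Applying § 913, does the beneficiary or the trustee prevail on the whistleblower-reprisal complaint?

beneficiary

— Issue I —
Stage I.1 (beneficiary, clear and convincing evidence, weight is at least 78): (a) net 99−18=81 ≥ 78 — meets.
  The beneficiary carries Stage I.1; the trustee now bears the burden.
Stage I.2 (trustee, the preponderance of the evidence, weight exceeds 51): (b) 53 > 51 — meets; (c) 55 > 51 — meets.
  Stage I.2 is satisfied; the onus moves to the beneficiary.
Stage I.3 (beneficiary, a production showing, weight is at least 24): (d) 31 ≥ 24 — meets; (e) net 50−25=25 ≥ 24 — meets.
  All elements met at the final stage.
Every stage carried; the beneficiary prevails on this issue.
— Issue II —
Stage II.1 — burden on beneficiary; standard: the balance of probabilities (weight is at least 50).
    (f): 54 ≥ 50 [met]
    (g): 54 ≥ 50 [met]
  Stage II.1 carried; the burden shifts to the trustee.
Stage II.2 — burden on trustee; standard: the balance of probabilities (weight is at least 50).
    (h): 75 − 22 = 53 ≥ 50 [met]
    (i): 74 − 24 = 50 ≥ 50 [met]
  The trustee carries the last stage.
All stages carried — the trustee prevails on this issue.
Per-issue: Issue I → beneficiary; Issue II → trustee. The beneficiary must prevail on at least one issue; overall, the beneficiary prevails.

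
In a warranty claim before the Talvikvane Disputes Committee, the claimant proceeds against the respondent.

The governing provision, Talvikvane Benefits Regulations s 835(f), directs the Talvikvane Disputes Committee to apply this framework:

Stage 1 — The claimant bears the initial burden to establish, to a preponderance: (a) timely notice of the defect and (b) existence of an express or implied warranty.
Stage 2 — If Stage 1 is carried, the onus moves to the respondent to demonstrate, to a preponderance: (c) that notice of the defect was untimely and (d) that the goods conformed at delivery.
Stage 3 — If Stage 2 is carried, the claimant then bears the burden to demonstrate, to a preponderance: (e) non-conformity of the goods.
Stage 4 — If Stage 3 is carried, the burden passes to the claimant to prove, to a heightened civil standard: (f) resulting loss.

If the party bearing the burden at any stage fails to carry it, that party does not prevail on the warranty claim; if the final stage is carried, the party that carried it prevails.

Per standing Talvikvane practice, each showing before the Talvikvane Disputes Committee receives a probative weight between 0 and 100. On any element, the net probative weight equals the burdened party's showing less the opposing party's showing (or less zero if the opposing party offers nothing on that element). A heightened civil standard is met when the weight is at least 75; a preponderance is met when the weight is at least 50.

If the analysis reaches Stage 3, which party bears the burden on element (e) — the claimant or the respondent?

Stage 3's rule assigns the burden to the claimant (to a preponderance).

claimant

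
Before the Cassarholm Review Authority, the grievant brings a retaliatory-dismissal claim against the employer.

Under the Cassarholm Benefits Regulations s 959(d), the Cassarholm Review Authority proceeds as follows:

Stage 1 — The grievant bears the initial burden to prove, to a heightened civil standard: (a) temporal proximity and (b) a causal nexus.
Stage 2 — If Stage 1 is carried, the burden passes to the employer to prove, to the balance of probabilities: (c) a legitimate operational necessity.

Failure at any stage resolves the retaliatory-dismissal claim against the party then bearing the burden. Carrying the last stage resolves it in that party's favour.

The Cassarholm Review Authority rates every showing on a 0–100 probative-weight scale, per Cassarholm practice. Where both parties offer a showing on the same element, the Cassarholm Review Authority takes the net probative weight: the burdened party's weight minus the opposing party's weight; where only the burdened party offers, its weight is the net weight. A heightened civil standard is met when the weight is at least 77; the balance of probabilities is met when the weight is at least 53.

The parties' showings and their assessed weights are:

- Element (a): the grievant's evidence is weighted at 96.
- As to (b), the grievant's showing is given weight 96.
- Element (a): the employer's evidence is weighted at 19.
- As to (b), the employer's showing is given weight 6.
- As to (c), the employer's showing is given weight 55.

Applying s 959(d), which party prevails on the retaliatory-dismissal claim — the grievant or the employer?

Stage 1 — burden on grievant; standard: a heightened civil standard (weight is at least 77).
    (a): 96 − 19 = 77 ≥ 77 [met]
    (b): 96 − 6 = 90 ≥ 77 [met]
  The grievant carries Stage 1; the employer now bears the burden.
Stage 2 — burden on employer; standard: the balance of probabilities (weight is at least 53).
    (c): 55 ≥ 53 [met]
  Stage 2 carried; the final stage is satisfied.
Every stage carried; the employer prevails.

employer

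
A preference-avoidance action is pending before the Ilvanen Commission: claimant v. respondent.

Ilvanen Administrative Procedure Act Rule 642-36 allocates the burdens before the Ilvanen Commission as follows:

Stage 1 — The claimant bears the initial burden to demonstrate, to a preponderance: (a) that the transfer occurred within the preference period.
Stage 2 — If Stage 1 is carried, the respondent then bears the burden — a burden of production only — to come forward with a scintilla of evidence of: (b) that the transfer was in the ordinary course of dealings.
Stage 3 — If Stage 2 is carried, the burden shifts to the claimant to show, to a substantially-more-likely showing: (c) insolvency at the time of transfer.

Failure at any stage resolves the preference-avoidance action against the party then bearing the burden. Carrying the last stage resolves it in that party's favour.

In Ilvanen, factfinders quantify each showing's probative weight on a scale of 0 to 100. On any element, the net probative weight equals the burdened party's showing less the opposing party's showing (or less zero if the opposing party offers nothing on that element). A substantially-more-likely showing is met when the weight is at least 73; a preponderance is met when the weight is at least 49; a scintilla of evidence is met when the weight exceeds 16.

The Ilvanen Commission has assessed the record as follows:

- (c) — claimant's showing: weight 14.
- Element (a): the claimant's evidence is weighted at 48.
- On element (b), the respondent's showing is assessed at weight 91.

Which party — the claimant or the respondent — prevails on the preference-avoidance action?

At Stage 1 the claimant must meet a preponderance (weight is at least 49): on (a) the weight is 48, < 49, so (a) does not meet the standard.
  The claimant does not carry Stage 1.
The respondent prevails.

respondent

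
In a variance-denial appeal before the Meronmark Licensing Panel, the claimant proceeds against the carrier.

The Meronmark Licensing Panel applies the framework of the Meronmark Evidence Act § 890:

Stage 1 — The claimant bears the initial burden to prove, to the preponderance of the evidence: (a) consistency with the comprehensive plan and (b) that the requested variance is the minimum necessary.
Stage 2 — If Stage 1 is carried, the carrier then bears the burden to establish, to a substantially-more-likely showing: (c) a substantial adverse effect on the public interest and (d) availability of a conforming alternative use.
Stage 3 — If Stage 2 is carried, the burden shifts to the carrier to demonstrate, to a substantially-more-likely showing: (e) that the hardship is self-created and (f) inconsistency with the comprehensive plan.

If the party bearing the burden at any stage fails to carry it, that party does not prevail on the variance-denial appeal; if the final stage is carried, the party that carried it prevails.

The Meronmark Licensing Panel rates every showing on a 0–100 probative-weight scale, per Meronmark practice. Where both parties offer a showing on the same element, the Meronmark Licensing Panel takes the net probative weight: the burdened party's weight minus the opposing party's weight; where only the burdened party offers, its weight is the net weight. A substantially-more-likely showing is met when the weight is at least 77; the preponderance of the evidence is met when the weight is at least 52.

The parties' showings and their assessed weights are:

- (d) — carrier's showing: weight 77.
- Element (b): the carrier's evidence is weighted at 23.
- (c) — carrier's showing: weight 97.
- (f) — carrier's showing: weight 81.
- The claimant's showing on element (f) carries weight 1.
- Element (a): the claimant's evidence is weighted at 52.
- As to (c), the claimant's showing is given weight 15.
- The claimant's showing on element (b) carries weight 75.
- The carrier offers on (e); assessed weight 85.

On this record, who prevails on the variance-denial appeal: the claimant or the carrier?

At Stage 1 the claimant must meet the preponderance of the evidence (weight is at least 52): on (a) the weight is 52, which does reach 52, so (a) meets the standard; on (b) the weight is 75 less the opposing 23 gives net 52, which does reach 52, so (b) meets the standard.
  Stage 1 carried; the burden shifts to the carrier.
At Stage 2 the carrier must meet a substantially-more-likely showing (weight is at least 77): on (c) the weight is 97 less the opposing 15 gives net 82, which does reach 77, so (c) meets the standard; on (d) the weight is 77, ≥ 77, so (d) meets the standard.
  Stage 2 is satisfied; the carrier continues to bear the burden.
At Stage 3 the carrier must meet a substantially-more-likely showing (weight is at least 77): on (e) the weight is 85, which does reach 77, so (e) meets the standard; on (f) the weight is 81 less the opposing 1 gives net 80, ≥ 77, so (f) meets the standard.
  The carrier carries the last stage.
All stages carried — the carrier prevails.

carrier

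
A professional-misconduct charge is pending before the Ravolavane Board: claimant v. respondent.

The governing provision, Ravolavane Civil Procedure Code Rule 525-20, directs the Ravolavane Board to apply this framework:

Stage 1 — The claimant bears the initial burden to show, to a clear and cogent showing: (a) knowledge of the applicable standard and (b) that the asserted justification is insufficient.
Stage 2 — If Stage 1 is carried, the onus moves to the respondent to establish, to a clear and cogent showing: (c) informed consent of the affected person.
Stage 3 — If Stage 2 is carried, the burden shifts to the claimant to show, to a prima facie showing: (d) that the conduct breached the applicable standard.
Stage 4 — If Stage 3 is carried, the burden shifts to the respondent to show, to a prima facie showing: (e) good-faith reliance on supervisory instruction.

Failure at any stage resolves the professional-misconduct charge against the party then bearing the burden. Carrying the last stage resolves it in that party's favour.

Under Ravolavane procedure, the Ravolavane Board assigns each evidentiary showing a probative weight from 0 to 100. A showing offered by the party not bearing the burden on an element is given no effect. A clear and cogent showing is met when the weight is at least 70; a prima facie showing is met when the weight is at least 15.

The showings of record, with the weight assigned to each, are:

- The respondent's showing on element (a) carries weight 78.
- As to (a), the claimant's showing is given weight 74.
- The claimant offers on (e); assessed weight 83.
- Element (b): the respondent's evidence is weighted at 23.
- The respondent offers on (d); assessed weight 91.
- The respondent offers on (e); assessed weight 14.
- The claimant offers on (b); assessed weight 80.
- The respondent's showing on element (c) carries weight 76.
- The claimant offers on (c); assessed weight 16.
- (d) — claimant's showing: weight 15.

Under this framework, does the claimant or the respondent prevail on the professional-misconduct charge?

claimant

At Stage 1 the claimant must meet a clear and cogent showing (weight is at least 70): on (a) the weight is 74 (the respondent's 78 is given no effect), ≥ 70, so (a) meets the standard; on (b) the weight is 80 (the respondent's 23 is given no effect), which does reach 70, so (b) meets the standard.
  The claimant carries Stage 1; the respondent now bears the burden.
At Stage 2 the respondent must meet a clear and cogent showing (weight is at least 70): on (c) the weight is 76 (the claimant's 16 is given no effect), which does reach 70, so (c) meets the standard.
  The respondent carries Stage 2; the claimant now bears the burden.
At Stage 3 the claimant must meet a prima facie showing (weight is at least 15): on (d) the weight is 15 (the respondent's 91 is given no effect), which does reach 15, so (d) meets the standard.
  Stage 3 is satisfied; the onus moves to the respondent.
At Stage 4 the respondent must meet a prima facie showing (weight is at least 15): on (e) the weight is 14 (the claimant's 83 is given no effect), which does not reach 15, so (e) does not meet the standard.
  Stage 4 not carried; the respondent fails its burden.
So the claimant prevails.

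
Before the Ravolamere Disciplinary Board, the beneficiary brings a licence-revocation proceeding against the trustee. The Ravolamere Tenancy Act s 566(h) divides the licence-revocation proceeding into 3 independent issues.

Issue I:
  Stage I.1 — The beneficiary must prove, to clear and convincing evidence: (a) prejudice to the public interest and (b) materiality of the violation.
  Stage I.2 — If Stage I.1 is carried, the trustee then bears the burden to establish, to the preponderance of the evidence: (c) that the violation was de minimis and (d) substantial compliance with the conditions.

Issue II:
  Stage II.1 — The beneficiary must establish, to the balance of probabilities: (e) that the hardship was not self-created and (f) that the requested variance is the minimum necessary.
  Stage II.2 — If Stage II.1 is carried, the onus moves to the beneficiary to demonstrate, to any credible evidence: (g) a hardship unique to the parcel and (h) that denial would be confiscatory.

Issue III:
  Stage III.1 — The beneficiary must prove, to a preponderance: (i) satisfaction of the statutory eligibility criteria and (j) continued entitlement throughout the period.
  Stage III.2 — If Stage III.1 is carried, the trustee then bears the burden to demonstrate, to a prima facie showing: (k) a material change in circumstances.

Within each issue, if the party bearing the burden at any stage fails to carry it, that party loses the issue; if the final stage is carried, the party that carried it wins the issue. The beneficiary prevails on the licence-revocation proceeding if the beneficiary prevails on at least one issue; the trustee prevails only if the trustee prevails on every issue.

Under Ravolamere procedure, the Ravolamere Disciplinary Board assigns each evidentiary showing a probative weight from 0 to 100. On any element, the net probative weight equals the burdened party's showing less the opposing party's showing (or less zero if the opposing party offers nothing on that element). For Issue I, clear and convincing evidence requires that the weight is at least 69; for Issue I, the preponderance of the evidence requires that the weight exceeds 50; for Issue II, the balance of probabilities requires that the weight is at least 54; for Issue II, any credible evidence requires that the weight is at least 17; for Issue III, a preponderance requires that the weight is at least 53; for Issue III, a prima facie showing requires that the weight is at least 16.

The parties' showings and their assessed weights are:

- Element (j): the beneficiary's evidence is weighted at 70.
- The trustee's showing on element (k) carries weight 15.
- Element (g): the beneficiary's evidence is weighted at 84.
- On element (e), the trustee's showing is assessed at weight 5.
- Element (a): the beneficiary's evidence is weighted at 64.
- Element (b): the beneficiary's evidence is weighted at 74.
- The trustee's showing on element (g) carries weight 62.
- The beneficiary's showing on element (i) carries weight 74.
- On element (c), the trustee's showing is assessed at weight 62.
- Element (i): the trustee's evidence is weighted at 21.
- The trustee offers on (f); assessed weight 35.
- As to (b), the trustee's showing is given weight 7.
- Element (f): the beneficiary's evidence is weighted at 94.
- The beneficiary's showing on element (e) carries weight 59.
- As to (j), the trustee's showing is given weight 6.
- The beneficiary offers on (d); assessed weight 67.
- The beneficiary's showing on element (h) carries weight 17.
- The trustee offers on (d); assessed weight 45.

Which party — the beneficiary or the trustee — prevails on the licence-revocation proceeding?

beneficiary

— Issue I —
Stage I.1 — burden on beneficiary; standard: clear and convincing evidence (weight is at least 69).
    (a): 64 < 69 [not met]
    (b): 74 − 7 = 67 < 69 [not met]
  Stage I.1 not carried; the beneficiary fails its burden.
So the trustee prevails on this issue.
— Issue II —
At Stage II.1 the beneficiary must meet the balance of probabilities (weight is at least 54): on (e) the weight is 59 less the opposing 5 gives net 54, ≥ 54, so (e) meets the standard; on (f) the weight is 94 less the opposing 35 gives net 59, which does reach 54, so (f) meets the standard.
  Stage II.1 is satisfied; the beneficiary continues to bear the burden.
At Stage II.2 the beneficiary must meet any credible evidence (weight is at least 17): on (g) the weight is 84 less the opposing 62 gives net 22, which does reach 17, so (g) meets the standard; on (h) the weight is 17, ≥ 17, so (h) meets the standard.
  Stage II.2 carried; the final stage is satisfied.
All stages carried — the beneficiary prevails on this issue.
— Issue III —
Stage III.1 (beneficiary, a preponderance, weight is at least 53): (i) net 74−21=53 ≥ 53 — meets; (j) net 70−6=64 ≥ 53 — meets.
  The beneficiary carries Stage III.1; the trustee now bears the burden.
Stage III.2 (trustee, a prima facie showing, weight is at least 16): (k) 15 < 16 — fails.
  Not every element is met, so the trustee fails to carry Stage III.2.
The beneficiary prevails on this issue.
Per-issue: Issue I → trustee; Issue II → beneficiary; Issue III → beneficiary. The beneficiary must prevail on at least one issue; overall, the beneficiary prevails.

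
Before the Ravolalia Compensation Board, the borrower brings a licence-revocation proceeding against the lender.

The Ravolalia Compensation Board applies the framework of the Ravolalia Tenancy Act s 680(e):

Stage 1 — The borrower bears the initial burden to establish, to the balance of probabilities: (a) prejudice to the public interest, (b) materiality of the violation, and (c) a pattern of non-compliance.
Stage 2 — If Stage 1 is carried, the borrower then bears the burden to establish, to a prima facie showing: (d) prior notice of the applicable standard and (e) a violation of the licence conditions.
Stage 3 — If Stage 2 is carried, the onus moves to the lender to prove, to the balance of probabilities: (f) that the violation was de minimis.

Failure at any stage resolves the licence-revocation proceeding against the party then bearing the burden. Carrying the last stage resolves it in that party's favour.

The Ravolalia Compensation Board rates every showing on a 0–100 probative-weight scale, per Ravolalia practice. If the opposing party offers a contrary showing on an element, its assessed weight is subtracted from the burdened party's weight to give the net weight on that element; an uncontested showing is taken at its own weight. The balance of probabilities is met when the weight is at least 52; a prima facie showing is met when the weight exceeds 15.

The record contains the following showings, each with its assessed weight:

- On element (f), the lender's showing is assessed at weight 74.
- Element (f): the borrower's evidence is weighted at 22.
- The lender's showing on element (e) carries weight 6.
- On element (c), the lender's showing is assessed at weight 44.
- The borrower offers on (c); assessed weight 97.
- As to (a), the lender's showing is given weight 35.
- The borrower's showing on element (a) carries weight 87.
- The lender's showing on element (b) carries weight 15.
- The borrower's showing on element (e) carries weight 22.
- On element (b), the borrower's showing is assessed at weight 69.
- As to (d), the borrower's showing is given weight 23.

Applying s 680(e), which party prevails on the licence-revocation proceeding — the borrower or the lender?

Stage 1 — burden on borrower; standard: the balance of probabilities (weight is at least 52).
    (a): 87 − 35 = 52 ≥ 52 [met]
    (b): 69 − 15 = 54 ≥ 52 [met]
    (c): 97 − 44 = 53 ≥ 52 [met]
  Stage 1 is satisfied; the borrower continues to bear the burden.
Stage 2 — burden on borrower; standard: a prima facie showing (weight exceeds 15).
    (d): 23 > 15 [met]
    (e): 22 − 6 = 16 > 15 [met]
  Stage 2 is satisfied; the onus moves to the lender.
Stage 3 — burden on lender; standard: the balance of probabilities (weight is at least 52).
    (f): 74 − 22 = 52 ≥ 52 [met]
  All elements met at the final stage.
All stages carried — the lender prevails.

lender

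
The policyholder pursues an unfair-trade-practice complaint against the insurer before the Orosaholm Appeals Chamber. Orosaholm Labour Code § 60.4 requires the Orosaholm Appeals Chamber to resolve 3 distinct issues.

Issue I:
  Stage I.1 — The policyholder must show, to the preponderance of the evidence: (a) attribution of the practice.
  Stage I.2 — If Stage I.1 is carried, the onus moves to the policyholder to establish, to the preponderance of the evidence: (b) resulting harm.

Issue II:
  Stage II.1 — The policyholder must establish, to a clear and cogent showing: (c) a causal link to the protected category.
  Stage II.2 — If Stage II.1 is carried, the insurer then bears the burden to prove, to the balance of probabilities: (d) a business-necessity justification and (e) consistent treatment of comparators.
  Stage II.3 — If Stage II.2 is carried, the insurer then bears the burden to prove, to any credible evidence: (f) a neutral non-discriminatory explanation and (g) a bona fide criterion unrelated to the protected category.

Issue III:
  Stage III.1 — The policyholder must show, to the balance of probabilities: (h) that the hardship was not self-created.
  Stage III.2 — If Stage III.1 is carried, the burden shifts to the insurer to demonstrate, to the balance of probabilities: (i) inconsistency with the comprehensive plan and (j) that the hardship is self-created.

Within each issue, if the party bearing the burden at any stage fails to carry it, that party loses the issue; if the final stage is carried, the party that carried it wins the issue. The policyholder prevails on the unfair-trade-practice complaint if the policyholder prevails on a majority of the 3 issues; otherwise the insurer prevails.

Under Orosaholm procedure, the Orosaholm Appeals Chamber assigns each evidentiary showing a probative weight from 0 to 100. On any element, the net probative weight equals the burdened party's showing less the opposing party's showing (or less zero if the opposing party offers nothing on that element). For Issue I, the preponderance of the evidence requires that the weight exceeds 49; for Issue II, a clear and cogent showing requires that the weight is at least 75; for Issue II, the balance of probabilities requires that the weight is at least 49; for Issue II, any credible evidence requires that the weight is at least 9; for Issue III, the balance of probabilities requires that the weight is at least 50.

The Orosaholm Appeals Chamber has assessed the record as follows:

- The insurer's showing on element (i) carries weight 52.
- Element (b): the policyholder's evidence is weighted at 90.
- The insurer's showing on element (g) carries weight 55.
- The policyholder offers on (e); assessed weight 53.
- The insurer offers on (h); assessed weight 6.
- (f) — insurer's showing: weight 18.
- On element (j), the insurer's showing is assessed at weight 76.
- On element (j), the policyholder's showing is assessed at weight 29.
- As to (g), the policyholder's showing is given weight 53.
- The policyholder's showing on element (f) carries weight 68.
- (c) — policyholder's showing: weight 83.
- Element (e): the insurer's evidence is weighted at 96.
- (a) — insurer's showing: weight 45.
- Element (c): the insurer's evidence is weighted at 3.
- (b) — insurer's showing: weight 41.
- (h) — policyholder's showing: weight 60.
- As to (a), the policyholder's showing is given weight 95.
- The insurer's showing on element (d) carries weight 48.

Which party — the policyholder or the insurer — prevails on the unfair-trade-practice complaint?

policyholder

— Issue I —
At Stage I.1 the policyholder must meet the preponderance of the evidence (weight exceeds 49): on (a) the weight is 95 less the opposing 45 gives net 50, which does exceed 49, so (a) meets the standard.
  All elements met. The policyholder retains the burden for Stage I.2.
At Stage I.2 the policyholder must meet the preponderance of the evidence (weight exceeds 49): on (b) the weight is 90 less the opposing 41 gives net 49, ≤ 49, so (b) does not meet the standard.
  Not every element is met, so the policyholder fails to carry Stage I.2.
The insurer prevails on this issue.
— Issue II —
Stage II.1 (policyholder, a clear and cogent showing, weight is at least 75): (c) net 83−3=80 ≥ 75 — meets.
  All elements met. The burden passes to the insurer.
Stage II.2 (insurer, the balance of probabilities, weight is at least 49): (d) 48 < 49 — fails; (e) net 96−53=43 < 49 — fails.
  Stage II.2 not carried; the insurer fails its burden.
The policyholder prevails on this issue.
— Issue III —
Stage III.1 — burden on policyholder; standard: the balance of probabilities (weight is at least 50).
    (h): 60 − 6 = 54 ≥ 50 [met]
  All elements met. The burden passes to the insurer.
Stage III.2 — burden on insurer; standard: the balance of probabilities (weight is at least 50).
    (i): 52 ≥ 50 [met]
    (j): 76 − 29 = 47 < 50 [not met]
  Not every element is met, so the insurer fails to carry Stage III.2.
So the policyholder prevails on this issue.
Per-issue: Issue I → insurer; Issue II → policyholder; Issue III → policyholder. The policyholder must prevail on a majority of issues; overall, the policyholder prevails.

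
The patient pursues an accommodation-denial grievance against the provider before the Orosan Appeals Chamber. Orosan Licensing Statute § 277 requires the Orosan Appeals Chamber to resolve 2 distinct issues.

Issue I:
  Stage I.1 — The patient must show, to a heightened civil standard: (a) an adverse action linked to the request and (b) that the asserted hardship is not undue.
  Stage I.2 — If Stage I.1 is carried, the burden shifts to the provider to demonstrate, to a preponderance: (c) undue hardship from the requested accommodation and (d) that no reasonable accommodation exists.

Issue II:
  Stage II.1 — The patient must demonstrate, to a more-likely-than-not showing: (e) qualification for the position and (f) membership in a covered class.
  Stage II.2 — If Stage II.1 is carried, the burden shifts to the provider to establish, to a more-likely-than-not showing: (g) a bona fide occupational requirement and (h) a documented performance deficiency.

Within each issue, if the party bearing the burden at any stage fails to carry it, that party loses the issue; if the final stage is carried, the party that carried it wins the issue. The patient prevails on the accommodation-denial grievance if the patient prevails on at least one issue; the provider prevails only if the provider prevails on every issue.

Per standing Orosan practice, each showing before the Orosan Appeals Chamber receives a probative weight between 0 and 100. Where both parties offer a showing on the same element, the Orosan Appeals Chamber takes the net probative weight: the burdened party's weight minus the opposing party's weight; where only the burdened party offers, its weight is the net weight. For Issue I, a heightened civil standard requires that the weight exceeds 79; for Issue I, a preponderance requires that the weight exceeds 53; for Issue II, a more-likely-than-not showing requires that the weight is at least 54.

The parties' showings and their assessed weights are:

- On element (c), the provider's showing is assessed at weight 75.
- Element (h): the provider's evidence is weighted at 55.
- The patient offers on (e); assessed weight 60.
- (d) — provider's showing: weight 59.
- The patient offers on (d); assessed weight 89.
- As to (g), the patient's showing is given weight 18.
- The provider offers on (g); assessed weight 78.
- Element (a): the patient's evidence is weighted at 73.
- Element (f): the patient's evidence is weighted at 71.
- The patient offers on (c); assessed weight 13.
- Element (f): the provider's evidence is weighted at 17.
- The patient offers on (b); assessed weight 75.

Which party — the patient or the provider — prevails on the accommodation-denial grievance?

provider

— Issue I —
At Stage I.1 the patient must meet a heightened civil standard (weight exceeds 79): on (a) the weight is 73, ≤ 79, so (a) does not meet the standard; on (b) the weight is 75, ≤ 79, so (b) does not meet the standard.
  Stage I.1 not carried; the patient fails its burden.
The provider prevails on this issue.
— Issue II —
At Stage II.1 the patient must meet a more-likely-than-not showing (weight is at least 54): on (e) the weight is 60, ≥ 54, so (e) meets the standard; on (f) the weight is 71 less the opposing 17 gives net 54, ≥ 54, so (f) meets the standard.
  The patient carries Stage II.1; the provider now bears the burden.
At Stage II.2 the provider must meet a more-likely-than-not showing (weight is at least 54): on (g) the weight is 78 less the opposing 18 gives net 60, which does reach 54, so (g) meets the standard; on (h) the weight is 55, which does reach 54, so (h) meets the standard.
  Stage II.2 carried; the final stage is satisfied.
With every stage satisfied, the provider prevails on this issue.
Per-issue: Issue I → provider; Issue II → provider. The patient must prevail on at least one issue; overall, the provider prevails.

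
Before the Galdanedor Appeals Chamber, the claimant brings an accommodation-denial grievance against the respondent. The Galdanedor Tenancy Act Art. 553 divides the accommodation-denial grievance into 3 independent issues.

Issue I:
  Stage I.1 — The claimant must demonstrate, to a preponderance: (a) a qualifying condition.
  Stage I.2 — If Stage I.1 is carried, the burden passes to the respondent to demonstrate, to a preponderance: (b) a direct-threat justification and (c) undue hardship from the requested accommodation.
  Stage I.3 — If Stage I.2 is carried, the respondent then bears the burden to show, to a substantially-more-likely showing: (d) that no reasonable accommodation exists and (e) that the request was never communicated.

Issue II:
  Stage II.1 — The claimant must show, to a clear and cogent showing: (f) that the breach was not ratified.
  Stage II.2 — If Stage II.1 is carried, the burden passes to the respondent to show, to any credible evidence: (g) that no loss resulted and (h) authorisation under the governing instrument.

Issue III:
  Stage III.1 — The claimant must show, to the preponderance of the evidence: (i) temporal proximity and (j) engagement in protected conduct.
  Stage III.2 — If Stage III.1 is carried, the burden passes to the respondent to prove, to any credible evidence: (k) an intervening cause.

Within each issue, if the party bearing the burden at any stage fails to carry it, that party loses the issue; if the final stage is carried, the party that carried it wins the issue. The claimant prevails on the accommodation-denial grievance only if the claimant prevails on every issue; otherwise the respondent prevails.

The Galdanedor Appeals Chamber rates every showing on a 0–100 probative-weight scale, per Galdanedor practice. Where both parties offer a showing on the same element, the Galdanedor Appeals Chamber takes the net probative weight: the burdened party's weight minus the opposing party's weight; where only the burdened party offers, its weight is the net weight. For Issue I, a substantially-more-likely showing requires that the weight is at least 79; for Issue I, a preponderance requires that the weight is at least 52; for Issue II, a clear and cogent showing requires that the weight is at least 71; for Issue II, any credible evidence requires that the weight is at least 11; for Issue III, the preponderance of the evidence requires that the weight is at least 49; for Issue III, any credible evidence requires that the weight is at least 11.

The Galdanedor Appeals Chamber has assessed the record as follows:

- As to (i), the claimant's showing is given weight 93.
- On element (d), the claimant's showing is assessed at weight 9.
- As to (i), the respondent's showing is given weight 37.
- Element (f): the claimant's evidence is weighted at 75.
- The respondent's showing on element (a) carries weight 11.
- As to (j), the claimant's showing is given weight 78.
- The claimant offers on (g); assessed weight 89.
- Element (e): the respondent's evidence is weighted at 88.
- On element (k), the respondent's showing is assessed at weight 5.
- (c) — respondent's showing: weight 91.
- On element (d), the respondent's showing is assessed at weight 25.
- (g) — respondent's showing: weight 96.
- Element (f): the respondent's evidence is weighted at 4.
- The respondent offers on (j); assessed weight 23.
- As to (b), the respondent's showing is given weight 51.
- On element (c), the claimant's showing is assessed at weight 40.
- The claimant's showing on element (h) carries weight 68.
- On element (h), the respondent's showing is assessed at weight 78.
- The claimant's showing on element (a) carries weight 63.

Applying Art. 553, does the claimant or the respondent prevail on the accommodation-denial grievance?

claimant

— Issue I —
Stage I.1 (claimant, a preponderance, weight is at least 52): (a) net 63−11=52 ≥ 52 — meets.
  Stage I.1 is satisfied; the onus moves to the respondent.
Stage I.2 (respondent, a preponderance, weight is at least 52): (b) 51 < 52 — fails; (c) net 91−40=51 < 52 — fails.
  Stage I.2 not carried; the respondent fails its burden.
The analysis ends at Stage I.2; the claimant prevails on this issue.
— Issue II —
Stage II.1 (claimant, a clear and cogent showing, weight is at least 71): (f) net 75−4=71 ≥ 71 — meets.
  Stage II.1 is satisfied; the onus moves to the respondent.
Stage II.2 (respondent, any credible evidence, weight is at least 11): (g) net 96−89=7 < 11 — fails; (h) net 78−68=10 < 11 — fails.
  The respondent does not carry Stage II.2.
The analysis ends at Stage II.2; the claimant prevails on this issue.
— Issue III —
Stage III.1 — burden on claimant; standard: the preponderance of the evidence (weight is at least 49).
    (i): 93 − 37 = 56 ≥ 49 [met]
    (j): 78 − 23 = 55 ≥ 49 [met]
  The claimant carries Stage III.1; the respondent now bears the burden.
Stage III.2 — burden on respondent; standard: any credible evidence (weight is at least 11).
    (k): 5 < 11 [not met]
  The respondent does not carry Stage III.2.
The claimant prevails on this issue.
Per-issue: Issue I → claimant; Issue II → claimant; Issue III → claimant. The claimant must prevail on every issue; overall, the claimant prevails.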